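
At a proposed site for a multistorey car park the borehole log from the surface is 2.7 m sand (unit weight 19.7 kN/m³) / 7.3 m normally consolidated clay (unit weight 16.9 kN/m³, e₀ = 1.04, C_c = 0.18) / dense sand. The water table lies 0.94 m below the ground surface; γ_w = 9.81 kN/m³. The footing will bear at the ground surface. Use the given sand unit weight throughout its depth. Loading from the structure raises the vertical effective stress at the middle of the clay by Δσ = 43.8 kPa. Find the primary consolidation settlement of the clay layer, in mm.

Mid-depth of clay below the ground surface: z = 2.7 + 7.3/2 = 6.35 m.
Total vertical stress at mid-clay: σ_v = 19.7×2.7 + 16.9×3.65 = 114.88 kPa.
Pore pressure: u = 9.81×(6.35 − 0.94) = 53.072 kPa.
Initial effective stress: σ'_0 = σ_v − u = 114.88 − 53.072 = 61.808 kPa.
Final effective stress: σ'_f = σ'_0 + Δσ = 61.808 + 43.8 = 105.61 kPa.
Normally consolidated clay, so the full stress increment lies on the virgin compression line:
S_c = C_c·H/(1+e₀)·log₁₀(σ'_f/σ'_0) = 0.18×7.3/(1+1.04)×log₁₀(105.61/61.808)
    = 0.64412 × 0.23266 = 0.1499 m

S_c ≈ 150 mm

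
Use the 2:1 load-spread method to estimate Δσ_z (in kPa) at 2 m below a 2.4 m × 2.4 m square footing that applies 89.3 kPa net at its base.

Δσ_z ≈ 26.6 kPa

By the 2:1 method the load spreads at 1 horizontal : 2 vertical, so at depth z the loaded area has grown by z in each plan dimension:
Δσ = qBL/((B+z)(L+z)) = 89.3×2.4×2.4/((2.4+2)(2.4+2)) = 26.569 kPa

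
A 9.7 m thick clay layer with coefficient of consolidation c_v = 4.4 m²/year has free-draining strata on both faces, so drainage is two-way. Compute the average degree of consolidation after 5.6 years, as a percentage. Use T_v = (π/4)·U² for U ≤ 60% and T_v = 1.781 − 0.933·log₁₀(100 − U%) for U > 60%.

U ≈ 93.9 %

Drainage path length: H_d = H/2 = 4.85 m (double drainage).
T_v = c_v·t/H_d² = 4.4×5.6/4.85² = 1.0475.
T_v = 1.0475 corresponds to the U > 60% branch:
U = 1 − 10^((1.781 − T_v)/0.933)/100 = 0.9389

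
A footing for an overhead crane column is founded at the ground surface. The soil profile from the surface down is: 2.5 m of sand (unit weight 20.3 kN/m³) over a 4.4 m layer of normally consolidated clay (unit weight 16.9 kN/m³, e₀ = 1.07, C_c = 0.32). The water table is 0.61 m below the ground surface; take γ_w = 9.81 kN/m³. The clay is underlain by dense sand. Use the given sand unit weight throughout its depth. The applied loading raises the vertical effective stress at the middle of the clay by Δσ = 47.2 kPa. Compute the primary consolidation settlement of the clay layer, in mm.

Mid-depth of clay below the ground surface: z = 2.5 + 4.4/2 = 4.7 m.
Total vertical stress at mid-clay: σ_v = 20.3×2.5 + 16.9×2.2 = 87.93 kPa.
Pore pressure: u = 9.81×(4.7 − 0.61) = 40.123 kPa.
Initial effective stress: σ'_0 = σ_v − u = 87.93 − 40.123 = 47.807 kPa.
Final effective stress: σ'_f = σ'_0 + Δσ = 47.807 + 47.2 = 95.007 kPa.
Normally consolidated clay, so the full stress increment lies on the virgin compression line:
S_c = C_c·H/(1+e₀)·log₁₀(σ'_f/σ'_0) = 0.32×4.4/(1+1.07)×log₁₀(95.007/47.807)
    = 0.68019 × 0.29826 = 0.2029 m

S_c ≈ 203 mm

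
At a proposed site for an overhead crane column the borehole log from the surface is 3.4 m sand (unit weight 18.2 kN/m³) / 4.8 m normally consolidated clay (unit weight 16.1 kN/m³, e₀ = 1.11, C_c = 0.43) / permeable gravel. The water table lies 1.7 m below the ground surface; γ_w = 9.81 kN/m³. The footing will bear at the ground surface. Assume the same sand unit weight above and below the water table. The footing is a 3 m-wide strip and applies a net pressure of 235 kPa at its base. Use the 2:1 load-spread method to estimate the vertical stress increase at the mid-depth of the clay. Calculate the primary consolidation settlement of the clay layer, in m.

S_c ≈ 0.359 m

Mid-depth of clay below the ground surface: z = 3.4 + 4.8/2 = 5.8 m.
Total vertical stress at mid-clay: σ_v = 18.2×3.4 + 16.1×2.4 = 100.52 kPa.
Pore pressure: u = 9.81×(5.8 − 1.7) = 40.221 kPa.
Initial effective stress: σ'_0 = σ_v − u = 100.52 − 40.221 = 60.299 kPa.
Stress increase at mid-clay by the 2:1 spreading method:
Δσ = qB/(B+z) = 235×3/(3+5.8) = 80.114 kPa
Final effective stress: σ'_f = σ'_0 + Δσ = 60.299 + 80.114 = 140.41 kPa.
Normally consolidated clay, so the full stress increment lies on the virgin compression line:
S_c = C_c·H/(1+e₀)·log₁₀(σ'_f/σ'_0) = 0.43×4.8/(1+1.11)×log₁₀(140.41/60.299)
    = 0.9782 × 0.36709 = 0.3591 m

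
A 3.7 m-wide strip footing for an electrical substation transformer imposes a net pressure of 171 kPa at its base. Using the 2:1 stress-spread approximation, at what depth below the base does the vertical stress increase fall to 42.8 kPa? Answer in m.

z ≈ 11.1 m

2:1 spreading — at depth z the loaded area has grown by z in each plan dimension:
qB/(B+z) = Δσ_z ⇒ z = qB/Δσ_z − B = 171×3.7/42.8 − 3.7 = 11.08 m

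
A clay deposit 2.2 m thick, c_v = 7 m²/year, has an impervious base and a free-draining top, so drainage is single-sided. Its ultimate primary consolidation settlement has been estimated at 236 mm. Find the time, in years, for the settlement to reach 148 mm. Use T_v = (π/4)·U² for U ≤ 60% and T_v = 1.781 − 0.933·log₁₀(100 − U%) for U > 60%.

Drainage path length: H_d = H = 2.2 m (single drainage).
U = S(t)/S_ult = 148/236 = 0.6271.
U > 60%: T_v = 1.781 − 0.933·log₁₀(100 − 62.712) = 0.31472.
t = T_v·H_d²/c_v = 0.31472×2.2²/7 = 0.2176 years.

t ≈ 0.218 years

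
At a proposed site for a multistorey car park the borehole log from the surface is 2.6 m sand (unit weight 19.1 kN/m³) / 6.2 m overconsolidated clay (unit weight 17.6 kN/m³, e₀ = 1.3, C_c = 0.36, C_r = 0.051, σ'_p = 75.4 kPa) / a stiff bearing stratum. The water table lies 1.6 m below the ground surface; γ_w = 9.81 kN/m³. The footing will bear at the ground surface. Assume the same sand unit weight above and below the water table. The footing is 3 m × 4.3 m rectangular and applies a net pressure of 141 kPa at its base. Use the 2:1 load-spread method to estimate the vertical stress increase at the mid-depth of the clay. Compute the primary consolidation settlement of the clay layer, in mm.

S_c ≈ 59.8 mm

Mid-depth of clay below the ground surface: z = 2.6 + 6.2/2 = 5.7 m.
Total vertical stress at mid-clay: σ_v = 19.1×2.6 + 17.6×3.1 = 104.22 kPa.
Pore pressure: u = 9.81×(5.7 − 1.6) = 40.221 kPa.
Initial effective stress: σ'_0 = σ_v − u = 104.22 − 40.221 = 63.999 kPa.
Stress increase at mid-clay by the 2:1 spreading method:
Δσ = qBL/((B+z)(L+z)) = 141×3×4.3/((3+5.7)(4.3+5.7)) = 20.907 kPa
Final effective stress: σ'_f = 63.999 + 20.907 = 84.906 kPa.
σ'_f = 84.906 > σ'_p = 75.4 kPa, so the stress path crosses the preconsolidation pressure — recompression up to σ'_p, then virgin compression beyond:
S_c = H/(1+e₀)·[C_r·log₁₀(σ'_p/σ'_0) + C_c·log₁₀(σ'_f/σ'_p)]
    = 6.2/2.3 × [0.051×log₁₀(75.4/63.999) + 0.36×log₁₀(84.906/75.4)]
    = 2.6957 × [0.0036311 + 0.018564] = 0.05983 m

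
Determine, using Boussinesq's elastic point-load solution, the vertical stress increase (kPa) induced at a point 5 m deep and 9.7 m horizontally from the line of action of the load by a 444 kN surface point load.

Δσ_z ≈ 0.171 kPa

Boussinesq vertical stress below a point load on an elastic half-space:
Δσ_z = 3P/(2πz²) · [1 + (r/z)²]^(−5/2)
r/z = 9.7/5 = 1.94; [1+(r/z)²]^(−5/2) = 0.020191.
Δσ_z = 3×444/(2π×5²) × 0.020191 = 8.4798 × 0.020191 = 0.1712 kPa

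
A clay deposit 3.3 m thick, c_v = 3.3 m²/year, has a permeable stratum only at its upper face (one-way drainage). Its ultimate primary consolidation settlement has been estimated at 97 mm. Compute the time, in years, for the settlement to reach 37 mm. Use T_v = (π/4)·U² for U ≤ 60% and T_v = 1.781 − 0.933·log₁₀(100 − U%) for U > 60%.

t ≈ 0.377 years

Drainage path length: H_d = H = 3.3 m (single drainage).
U = S(t)/S_ult = 37/97 = 0.3814.
U ≤ 60%: T_v = (π/4)·U² = (π/4)×0.38144² = 0.11427.
t = T_v·H_d²/c_v = 0.11427×3.3²/3.3 = 0.3771 years.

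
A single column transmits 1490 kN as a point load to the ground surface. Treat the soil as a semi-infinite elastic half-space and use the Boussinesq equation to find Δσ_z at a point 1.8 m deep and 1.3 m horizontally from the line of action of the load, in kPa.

Δσ_z ≈ 76.9 kPa

Boussinesq vertical stress below a point load on an elastic half-space:
Δσ_z = 3P/(2πz²) · [1 + (r/z)²]^(−5/2)
r/z = 1.3/1.8 = 0.72222; [1+(r/z)²]^(−5/2) = 0.35014.
Δσ_z = 3×1490/(2π×1.8²) × 0.35014 = 219.57 × 0.35014 = 76.88 kPa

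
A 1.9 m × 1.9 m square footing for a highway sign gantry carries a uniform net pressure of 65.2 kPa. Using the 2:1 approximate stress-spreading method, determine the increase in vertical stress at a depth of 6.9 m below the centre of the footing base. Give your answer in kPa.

Δσ_z ≈ 3.04 kPa

By the 2:1 method the load spreads at 1 horizontal : 2 vertical, so at depth z the loaded area has grown by z in each plan dimension:
Δσ = qBL/((B+z)(L+z)) = 65.2×1.9×1.9/((1.9+6.9)(1.9+6.9)) = 3.0394 kPa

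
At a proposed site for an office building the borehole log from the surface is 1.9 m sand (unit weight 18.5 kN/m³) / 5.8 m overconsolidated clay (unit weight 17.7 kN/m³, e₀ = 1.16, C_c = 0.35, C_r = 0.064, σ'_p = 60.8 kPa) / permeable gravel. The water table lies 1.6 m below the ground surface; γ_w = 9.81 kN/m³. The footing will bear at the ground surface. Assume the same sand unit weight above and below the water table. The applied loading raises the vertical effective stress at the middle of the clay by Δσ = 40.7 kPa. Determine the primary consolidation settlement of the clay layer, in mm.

Mid-depth of clay below the ground surface: z = 1.9 + 5.8/2 = 4.8 m.
Total vertical stress at mid-clay: σ_v = 18.5×1.9 + 17.7×2.9 = 86.48 kPa.
Pore pressure: u = 9.81×(4.8 − 1.6) = 31.392 kPa.
Initial effective stress: σ'_0 = σ_v − u = 86.48 − 31.392 = 55.088 kPa.
Final effective stress: σ'_f = 55.088 + 40.7 = 95.788 kPa.
σ'_f = 95.788 > σ'_p = 60.8 kPa, so the stress path crosses the preconsolidation pressure — recompression up to σ'_p, then virgin compression beyond:
S_c = H/(1+e₀)·[C_r·log₁₀(σ'_p/σ'_0) + C_c·log₁₀(σ'_f/σ'_p)]
    = 5.8/2.16 × [0.064×log₁₀(60.8/55.088) + 0.35×log₁₀(95.788/60.8)]
    = 2.6852 × [0.0027422 + 0.069093] = 0.1929 m

S_c ≈ 193 mm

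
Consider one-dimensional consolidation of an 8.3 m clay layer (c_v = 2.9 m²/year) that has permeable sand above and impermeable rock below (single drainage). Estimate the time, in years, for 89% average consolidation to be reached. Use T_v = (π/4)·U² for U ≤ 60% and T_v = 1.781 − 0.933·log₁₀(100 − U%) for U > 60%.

t ≈ 19.2 years

Drainage path length: H_d = H = 8.3 m (single drainage).
U > 60%: T_v = 1.781 − 0.933·log₁₀(100 − 89) = 0.80938.
t = T_v·H_d²/c_v = 0.80938×8.3²/2.9 = 19.23 years.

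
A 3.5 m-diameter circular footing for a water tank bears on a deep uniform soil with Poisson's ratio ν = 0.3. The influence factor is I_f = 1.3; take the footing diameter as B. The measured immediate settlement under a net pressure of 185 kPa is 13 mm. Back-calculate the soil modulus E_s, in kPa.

S_e = q·B·(1−ν²)/E_s · I_f  ⇒  E_s = q·B·(1−ν²)·I_f / S_e.
E_s = 185 × 3.5 × 0.91 × 1.3 / 0.013 = 58920 kPa

E_s ≈ 58900 kPa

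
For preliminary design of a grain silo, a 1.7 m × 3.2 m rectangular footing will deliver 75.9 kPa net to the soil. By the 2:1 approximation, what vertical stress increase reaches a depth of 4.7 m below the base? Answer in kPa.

By the 2:1 method the load spreads at 1 horizontal : 2 vertical, so at depth z the loaded area has grown by z in each plan dimension:
Δσ = qBL/((B+z)(L+z)) = 75.9×1.7×3.2/((1.7+4.7)(3.2+4.7)) = 8.1665 kPa

Δσ_z ≈ 8.17 kPa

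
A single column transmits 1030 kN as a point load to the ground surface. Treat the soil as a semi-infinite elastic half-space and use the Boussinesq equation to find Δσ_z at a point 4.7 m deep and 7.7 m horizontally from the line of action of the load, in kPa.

Boussinesq vertical stress below a point load on an elastic half-space:
Δσ_z = 3P/(2πz²) · [1 + (r/z)²]^(−5/2)
r/z = 7.7/4.7 = 1.6383; [1+(r/z)²]^(−5/2) = 0.038388.
Δσ_z = 3×1030/(2π×4.7²) × 0.038388 = 22.263 × 0.038388 = 0.8546 kPa

Δσ_z ≈ 0.855 kPa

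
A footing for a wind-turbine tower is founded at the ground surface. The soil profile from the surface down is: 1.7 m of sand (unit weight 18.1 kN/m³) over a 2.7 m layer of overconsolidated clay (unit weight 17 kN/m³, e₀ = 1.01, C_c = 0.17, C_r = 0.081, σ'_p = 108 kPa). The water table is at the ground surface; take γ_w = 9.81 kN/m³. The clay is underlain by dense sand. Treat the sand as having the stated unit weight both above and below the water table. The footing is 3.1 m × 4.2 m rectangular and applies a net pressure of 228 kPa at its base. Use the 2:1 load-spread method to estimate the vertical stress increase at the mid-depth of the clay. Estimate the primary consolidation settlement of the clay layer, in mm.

Mid-depth of clay below the ground surface: z = 1.7 + 2.7/2 = 3.05 m.
Total vertical stress at mid-clay: σ_v = 18.1×1.7 + 17×1.35 = 53.72 kPa.
Pore pressure: u = 9.81×(3.05 − 0) = 29.921 kPa.
Initial effective stress: σ'_0 = σ_v − u = 53.72 − 29.921 = 23.799 kPa.
Stress increase at mid-clay by the 2:1 spreading method:
Δσ = qBL/((B+z)(L+z)) = 228×3.1×4.2/((3.1+3.05)(4.2+3.05)) = 66.578 kPa
Final effective stress: σ'_f = 23.799 + 66.578 = 90.377 kPa.
σ'_f = 90.377 ≤ σ'_p = 108 kPa, so the clay remains overconsolidated and only the recompression index applies:
S_c = C_r·H/(1+e₀)·log₁₀(σ'_f/σ'_0) = 0.081×2.7/2.01×log₁₀(90.377/23.799)
    = 0.10881 × 0.5795 = 0.06305 m

S_c ≈ 63.1 mm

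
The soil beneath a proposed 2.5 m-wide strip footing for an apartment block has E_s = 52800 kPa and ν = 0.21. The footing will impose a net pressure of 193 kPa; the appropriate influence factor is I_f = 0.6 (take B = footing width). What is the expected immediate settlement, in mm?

Immediate (elastic) settlement: S_e = q·B·(1−ν²)/E_s · I_f.
S_e = 193 × 2.5 × (1 − 0.21²) / 52800 × 0.6
    = 193 × 2.5 × 0.9559 / 52800 × 0.6
    = 0.005241 m = 5.241 mm

S_e ≈ 5.24 mm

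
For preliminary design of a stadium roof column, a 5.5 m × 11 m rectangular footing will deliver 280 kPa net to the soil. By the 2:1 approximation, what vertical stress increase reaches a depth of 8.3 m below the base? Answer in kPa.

Δσ_z ≈ 63.6 kPa

By the 2:1 method the load spreads at 1 horizontal : 2 vertical, so at depth z the loaded area has grown by z in each plan dimension:
Δσ = qBL/((B+z)(L+z)) = 280×5.5×11/((5.5+8.3)(11+8.3)) = 63.603 kPa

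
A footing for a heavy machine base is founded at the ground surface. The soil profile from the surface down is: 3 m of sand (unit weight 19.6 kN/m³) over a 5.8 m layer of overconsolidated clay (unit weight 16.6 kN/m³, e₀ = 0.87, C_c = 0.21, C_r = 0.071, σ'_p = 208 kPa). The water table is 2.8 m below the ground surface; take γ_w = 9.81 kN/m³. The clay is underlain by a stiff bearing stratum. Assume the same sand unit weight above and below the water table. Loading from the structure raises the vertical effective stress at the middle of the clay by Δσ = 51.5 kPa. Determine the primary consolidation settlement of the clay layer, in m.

Mid-depth of clay below the ground surface: z = 3 + 5.8/2 = 5.9 m.
Total vertical stress at mid-clay: σ_v = 19.6×3 + 16.6×2.9 = 106.94 kPa.
Pore pressure: u = 9.81×(5.9 − 2.8) = 30.411 kPa.
Initial effective stress: σ'_0 = σ_v − u = 106.94 − 30.411 = 76.529 kPa.
Final effective stress: σ'_f = 76.529 + 51.5 = 128.03 kPa.
σ'_f = 128.03 ≤ σ'_p = 208 kPa, so the clay remains overconsolidated and only the recompression index applies:
S_c = C_r·H/(1+e₀)·log₁₀(σ'_f/σ'_0) = 0.071×5.8/1.87×log₁₀(128.03/76.529)
    = 0.22021 × 0.22349 = 0.04922 m

S_c ≈ 0.0492 m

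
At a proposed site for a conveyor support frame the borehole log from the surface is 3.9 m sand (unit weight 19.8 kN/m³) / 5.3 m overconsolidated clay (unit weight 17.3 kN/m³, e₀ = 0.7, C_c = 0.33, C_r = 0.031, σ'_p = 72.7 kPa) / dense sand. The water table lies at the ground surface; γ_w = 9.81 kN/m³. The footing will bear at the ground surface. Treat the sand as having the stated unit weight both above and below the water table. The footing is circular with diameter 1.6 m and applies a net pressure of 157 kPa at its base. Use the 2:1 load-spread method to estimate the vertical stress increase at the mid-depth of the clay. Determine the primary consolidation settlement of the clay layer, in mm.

Mid-depth of clay below the ground surface: z = 3.9 + 5.3/2 = 6.55 m.
Total vertical stress at mid-clay: σ_v = 19.8×3.9 + 17.3×2.65 = 123.06 kPa.
Pore pressure: u = 9.81×(6.55 − 0) = 64.255 kPa.
Initial effective stress: σ'_0 = σ_v − u = 123.06 − 64.255 = 58.805 kPa.
Stress increase at mid-clay by the 2:1 spreading method:
Δσ ≈ qD²/(D+z)² = 157×1.6²/(1.6+6.55)² = 6.051 kPa
Final effective stress: σ'_f = 58.805 + 6.051 = 64.856 kPa.
σ'_f = 64.856 ≤ σ'_p = 72.7 kPa, so the clay remains overconsolidated and only the recompression index applies:
S_c = C_r·H/(1+e₀)·log₁₀(σ'_f/σ'_0) = 0.031×5.3/1.7×log₁₀(64.856/58.805)
    = 0.096646 × 0.042536 = 0.004111 m

S_c ≈ 4.11 mm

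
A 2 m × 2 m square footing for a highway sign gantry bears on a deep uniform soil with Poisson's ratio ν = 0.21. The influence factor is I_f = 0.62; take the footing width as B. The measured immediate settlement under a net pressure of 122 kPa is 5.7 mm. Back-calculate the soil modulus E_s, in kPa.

S_e = q·B·(1−ν²)/E_s · I_f  ⇒  E_s = q·B·(1−ν²)·I_f / S_e.
E_s = 122 × 2 × 0.9559 × 0.62 / 0.0057 = 25370 kPa

E_s ≈ 25400 kPa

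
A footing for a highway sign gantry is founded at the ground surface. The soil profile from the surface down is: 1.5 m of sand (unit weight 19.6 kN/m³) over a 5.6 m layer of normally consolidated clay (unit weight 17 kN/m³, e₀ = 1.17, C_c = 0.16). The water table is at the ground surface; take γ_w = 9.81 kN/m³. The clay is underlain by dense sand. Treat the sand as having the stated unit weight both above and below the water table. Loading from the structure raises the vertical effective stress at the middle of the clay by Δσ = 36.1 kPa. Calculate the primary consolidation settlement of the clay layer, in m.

Mid-depth of clay below the ground surface: z = 1.5 + 5.6/2 = 4.3 m.
Total vertical stress at mid-clay: σ_v = 19.6×1.5 + 17×2.8 = 77 kPa.
Pore pressure: u = 9.81×(4.3 − 0) = 42.183 kPa.
Initial effective stress: σ'_0 = σ_v − u = 77 − 42.183 = 34.817 kPa.
Final effective stress: σ'_f = σ'_0 + Δσ = 34.817 + 36.1 = 70.917 kPa.
Normally consolidated clay, so the full stress increment lies on the virgin compression line:
S_c = C_c·H/(1+e₀)·log₁₀(σ'_f/σ'_0) = 0.16×5.6/(1+1.17)×log₁₀(70.917/34.817)
    = 0.4129 × 0.30896 = 0.1276 m

S_c ≈ 0.128 m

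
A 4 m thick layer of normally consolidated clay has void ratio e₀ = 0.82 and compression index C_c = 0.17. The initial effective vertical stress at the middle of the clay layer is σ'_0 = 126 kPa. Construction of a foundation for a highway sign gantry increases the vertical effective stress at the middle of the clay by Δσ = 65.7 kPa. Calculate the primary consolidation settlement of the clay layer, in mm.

Final effective stress: σ'_f = σ'_0 + Δσ = 126 + 65.7 = 191.7 kPa.
Normally consolidated clay, so the full stress increment lies on the virgin compression line:
S_c = C_c·H/(1+e₀)·log₁₀(σ'_f/σ'_0) = 0.17×4/(1+0.82)×log₁₀(191.7/126)
    = 0.37363 × 0.18225 = 0.06809 m

S_c ≈ 68.1 mm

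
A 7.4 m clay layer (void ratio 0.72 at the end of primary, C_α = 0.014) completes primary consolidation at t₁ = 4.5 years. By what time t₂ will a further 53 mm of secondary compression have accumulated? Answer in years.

t₂ ≈ 34.1 years

S_s = C_α·H/(1+e_p)·log₁₀(t₂/t₁) ⇒ log₁₀(t₂/t₁) = S_s·(1+e_p)/(C_α·H).
log₁₀(t₂/t₁) = 0.053 × (1+0.72) / (0.014×7.4) = 0.8799
t₂ = t₁ × 10^0.8799 = 4.5 × 7.584 = 34.13 years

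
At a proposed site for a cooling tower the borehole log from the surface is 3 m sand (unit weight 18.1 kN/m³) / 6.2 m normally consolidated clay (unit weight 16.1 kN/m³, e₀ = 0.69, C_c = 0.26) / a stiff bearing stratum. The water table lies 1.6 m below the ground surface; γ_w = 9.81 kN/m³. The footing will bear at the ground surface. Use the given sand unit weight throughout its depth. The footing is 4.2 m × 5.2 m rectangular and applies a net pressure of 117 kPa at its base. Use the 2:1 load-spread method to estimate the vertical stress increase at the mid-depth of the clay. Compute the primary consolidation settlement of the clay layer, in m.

S_c ≈ 0.129 m

Mid-depth of clay below the ground surface: z = 3 + 6.2/2 = 6.1 m.
Total vertical stress at mid-clay: σ_v = 18.1×3 + 16.1×3.1 = 104.21 kPa.
Pore pressure: u = 9.81×(6.1 − 1.6) = 44.145 kPa.
Initial effective stress: σ'_0 = σ_v − u = 104.21 − 44.145 = 60.065 kPa.
Stress increase at mid-clay by the 2:1 spreading method:
Δσ = qBL/((B+z)(L+z)) = 117×4.2×5.2/((4.2+6.1)(5.2+6.1)) = 21.954 kPa
Final effective stress: σ'_f = σ'_0 + Δσ = 60.065 + 21.954 = 82.019 kPa.
Normally consolidated clay, so the full stress increment lies on the virgin compression line:
S_c = C_c·H/(1+e₀)·log₁₀(σ'_f/σ'_0) = 0.26×6.2/(1+0.69)×log₁₀(82.019/60.065)
    = 0.95385 × 0.13529 = 0.129 m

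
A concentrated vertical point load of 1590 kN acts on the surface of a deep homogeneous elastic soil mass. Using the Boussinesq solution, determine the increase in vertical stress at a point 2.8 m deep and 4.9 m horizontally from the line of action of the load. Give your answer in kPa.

Boussinesq vertical stress below a point load on an elastic half-space:
Δσ_z = 3P/(2πz²) · [1 + (r/z)²]^(−5/2)
r/z = 4.9/2.8 = 1.75; [1+(r/z)²]^(−5/2) = 0.030062.
Δσ_z = 3×1590/(2π×2.8²) × 0.030062 = 96.833 × 0.030062 = 2.911 kPa

Δσ_z ≈ 2.91 kPa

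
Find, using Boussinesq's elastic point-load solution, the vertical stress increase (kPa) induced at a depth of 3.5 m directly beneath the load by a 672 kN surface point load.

Δσ_z ≈ 26.2 kPa

Boussinesq vertical stress below a point load on an elastic half-space:
Δσ_z = 3P/(2πz²) · [1 + (r/z)²]^(−5/2)
r/z = 0/3.5 = 0; [1+(r/z)²]^(−5/2) = 1.
Δσ_z = 3×672/(2π×3.5²) × 1 = 26.192 × 1 = 26.19 kPa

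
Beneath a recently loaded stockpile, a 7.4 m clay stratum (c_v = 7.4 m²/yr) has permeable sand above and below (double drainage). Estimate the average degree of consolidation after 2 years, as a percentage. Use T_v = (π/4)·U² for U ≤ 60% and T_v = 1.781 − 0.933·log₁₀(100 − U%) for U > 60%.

U ≈ 94.4 %

Drainage path length: H_d = H/2 = 3.7 m (double drainage).
T_v = c_v·t/H_d² = 7.4×2/3.7² = 1.0811.
T_v = 1.0811 corresponds to the U > 60% branch:
U = 1 − 10^((1.781 − T_v)/0.933)/100 = 0.9437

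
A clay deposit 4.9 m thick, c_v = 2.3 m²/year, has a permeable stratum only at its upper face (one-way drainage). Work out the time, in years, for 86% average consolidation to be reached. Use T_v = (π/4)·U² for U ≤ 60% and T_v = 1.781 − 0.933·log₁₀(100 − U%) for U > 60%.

t ≈ 7.43 years

Drainage path length: H_d = H = 4.9 m (single drainage).
U > 60%: T_v = 1.781 − 0.933·log₁₀(100 − 86) = 0.71166.
t = T_v·H_d²/c_v = 0.71166×4.9²/2.3 = 7.429 years.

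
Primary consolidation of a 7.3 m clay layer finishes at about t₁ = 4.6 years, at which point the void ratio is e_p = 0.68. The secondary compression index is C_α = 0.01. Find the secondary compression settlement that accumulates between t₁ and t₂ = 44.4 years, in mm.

Secondary compression: S_s = C_α·H/(1+e_p)·log₁₀(t₂/t₁)
S_s = 0.01×7.3/(1+0.68)×log₁₀(44.4/4.6)
    = 0.04345 × 0.9846 = 0.04278 m

S_s ≈ 42.8 mm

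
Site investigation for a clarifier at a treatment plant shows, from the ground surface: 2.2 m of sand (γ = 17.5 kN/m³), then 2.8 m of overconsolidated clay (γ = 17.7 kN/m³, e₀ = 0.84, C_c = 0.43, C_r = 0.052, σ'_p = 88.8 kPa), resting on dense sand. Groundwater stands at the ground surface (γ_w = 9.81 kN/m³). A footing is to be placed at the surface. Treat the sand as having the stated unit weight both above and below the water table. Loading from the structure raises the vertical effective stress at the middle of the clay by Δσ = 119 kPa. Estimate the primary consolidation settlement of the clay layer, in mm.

Mid-depth of clay below the ground surface: z = 2.2 + 2.8/2 = 3.6 m.
Total vertical stress at mid-clay: σ_v = 17.5×2.2 + 17.7×1.4 = 63.28 kPa.
Pore pressure: u = 9.81×(3.6 − 0) = 35.316 kPa.
Initial effective stress: σ'_0 = σ_v − u = 63.28 − 35.316 = 27.964 kPa.
Final effective stress: σ'_f = 27.964 + 119 = 146.96 kPa.
σ'_f = 146.96 > σ'_p = 88.8 kPa, so the stress path crosses the preconsolidation pressure — recompression up to σ'_p, then virgin compression beyond:
S_c = H/(1+e₀)·[C_r·log₁₀(σ'_p/σ'_0) + C_c·log₁₀(σ'_f/σ'_p)]
    = 2.8/1.84 × [0.052×log₁₀(88.8/27.964) + 0.43×log₁₀(146.96/88.8)]
    = 1.5217 × [0.026094 + 0.094078] = 0.1829 m

S_c ≈ 183 mm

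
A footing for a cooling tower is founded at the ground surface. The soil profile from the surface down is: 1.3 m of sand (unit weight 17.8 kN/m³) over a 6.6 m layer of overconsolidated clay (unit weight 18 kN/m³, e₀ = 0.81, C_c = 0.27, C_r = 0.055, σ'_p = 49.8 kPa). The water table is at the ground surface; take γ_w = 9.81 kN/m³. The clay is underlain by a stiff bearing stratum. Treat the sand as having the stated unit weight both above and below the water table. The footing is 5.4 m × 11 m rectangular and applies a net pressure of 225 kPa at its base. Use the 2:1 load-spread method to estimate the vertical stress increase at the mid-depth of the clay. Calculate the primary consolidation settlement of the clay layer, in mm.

Mid-depth of clay below the ground surface: z = 1.3 + 6.6/2 = 4.6 m.
Total vertical stress at mid-clay: σ_v = 17.8×1.3 + 18×3.3 = 82.54 kPa.
Pore pressure: u = 9.81×(4.6 − 0) = 45.126 kPa.
Initial effective stress: σ'_0 = σ_v − u = 82.54 − 45.126 = 37.414 kPa.
Stress increase at mid-clay by the 2:1 spreading method:
Δσ = qBL/((B+z)(L+z)) = 225×5.4×11/((5.4+4.6)(11+4.6)) = 85.673 kPa
Final effective stress: σ'_f = 37.414 + 85.673 = 123.09 kPa.
σ'_f = 123.09 > σ'_p = 49.8 kPa, so the stress path crosses the preconsolidation pressure — recompression up to σ'_p, then virgin compression beyond:
S_c = H/(1+e₀)·[C_r·log₁₀(σ'_p/σ'_0) + C_c·log₁₀(σ'_f/σ'_p)]
    = 6.6/1.81 × [0.055×log₁₀(49.8/37.414) + 0.27×log₁₀(123.09/49.8)]
    = 3.6464 × [0.0068307 + 0.10611] = 0.4118 m

S_c ≈ 412 mm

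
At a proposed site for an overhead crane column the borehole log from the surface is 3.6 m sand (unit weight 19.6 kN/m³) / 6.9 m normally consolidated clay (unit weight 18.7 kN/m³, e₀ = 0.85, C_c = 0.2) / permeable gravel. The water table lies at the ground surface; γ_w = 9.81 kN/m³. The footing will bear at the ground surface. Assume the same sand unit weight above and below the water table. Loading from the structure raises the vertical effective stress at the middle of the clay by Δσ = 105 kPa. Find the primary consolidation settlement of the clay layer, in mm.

S_c ≈ 309 mm

Mid-depth of clay below the ground surface: z = 3.6 + 6.9/2 = 7.05 m.
Total vertical stress at mid-clay: σ_v = 19.6×3.6 + 18.7×3.45 = 135.07 kPa.
Pore pressure: u = 9.81×(7.05 − 0) = 69.16 kPa.
Initial effective stress: σ'_0 = σ_v − u = 135.07 − 69.16 = 65.91 kPa.
Final effective stress: σ'_f = σ'_0 + Δσ = 65.91 + 105 = 170.91 kPa.
Normally consolidated clay, so the full stress increment lies on the virgin compression line:
S_c = C_c·H/(1+e₀)·log₁₀(σ'_f/σ'_0) = 0.2×6.9/(1+0.85)×log₁₀(170.91/65.91)
    = 0.74595 × 0.41382 = 0.3087 m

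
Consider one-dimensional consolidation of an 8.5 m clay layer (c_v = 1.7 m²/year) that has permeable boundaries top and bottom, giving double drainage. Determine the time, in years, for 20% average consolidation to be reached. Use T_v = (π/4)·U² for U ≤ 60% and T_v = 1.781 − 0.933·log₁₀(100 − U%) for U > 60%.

Drainage path length: H_d = H/2 = 4.25 m (double drainage).
U ≤ 60%: T_v = (π/4)·U² = (π/4)×0.2² = 0.031416.
t = T_v·H_d²/c_v = 0.031416×4.25²/1.7 = 0.3338 years.

t ≈ 0.334 years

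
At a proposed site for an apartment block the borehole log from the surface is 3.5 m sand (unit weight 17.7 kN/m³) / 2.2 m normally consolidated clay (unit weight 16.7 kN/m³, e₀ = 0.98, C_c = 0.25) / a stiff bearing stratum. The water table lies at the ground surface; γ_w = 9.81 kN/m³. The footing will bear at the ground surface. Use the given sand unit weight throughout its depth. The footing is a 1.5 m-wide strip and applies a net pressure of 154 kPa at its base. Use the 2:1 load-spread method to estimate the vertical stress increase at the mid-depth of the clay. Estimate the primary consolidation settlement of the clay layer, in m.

Mid-depth of clay below the ground surface: z = 3.5 + 2.2/2 = 4.6 m.
Total vertical stress at mid-clay: σ_v = 17.7×3.5 + 16.7×1.1 = 80.32 kPa.
Pore pressure: u = 9.81×(4.6 − 0) = 45.126 kPa.
Initial effective stress: σ'_0 = σ_v − u = 80.32 − 45.126 = 35.194 kPa.
Stress increase at mid-clay by the 2:1 spreading method:
Δσ = qB/(B+z) = 154×1.5/(1.5+4.6) = 37.869 kPa
Final effective stress: σ'_f = σ'_0 + Δσ = 35.194 + 37.869 = 73.063 kPa.
Normally consolidated clay, so the full stress increment lies on the virgin compression line:
S_c = C_c·H/(1+e₀)·log₁₀(σ'_f/σ'_0) = 0.25×2.2/(1+0.98)×log₁₀(73.063/35.194)
    = 0.27778 × 0.31723 = 0.08812 m

S_c ≈ 0.0881 m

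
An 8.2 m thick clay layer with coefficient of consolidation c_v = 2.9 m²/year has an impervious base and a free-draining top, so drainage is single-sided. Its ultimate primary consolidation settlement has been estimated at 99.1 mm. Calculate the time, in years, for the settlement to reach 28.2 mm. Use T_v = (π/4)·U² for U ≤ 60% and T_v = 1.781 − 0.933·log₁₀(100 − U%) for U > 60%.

Drainage path length: H_d = H = 8.2 m (single drainage).
U = S(t)/S_ult = 28.2/99.1 = 0.2846.
U ≤ 60%: T_v = (π/4)·U² = (π/4)×0.28456² = 0.063598.
t = T_v·H_d²/c_v = 0.063598×8.2²/2.9 = 1.475 years.

t ≈ 1.47 years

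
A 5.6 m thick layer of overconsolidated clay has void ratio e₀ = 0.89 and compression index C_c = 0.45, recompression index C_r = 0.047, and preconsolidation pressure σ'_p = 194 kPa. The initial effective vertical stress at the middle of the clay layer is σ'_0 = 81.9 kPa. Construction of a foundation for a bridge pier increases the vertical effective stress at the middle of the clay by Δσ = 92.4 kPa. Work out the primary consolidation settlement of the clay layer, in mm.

Final effective stress: σ'_f = 81.9 + 92.4 = 174.3 kPa.
σ'_f = 174.3 ≤ σ'_p = 194 kPa, so the clay remains overconsolidated and only the recompression index applies:
S_c = C_r·H/(1+e₀)·log₁₀(σ'_f/σ'_0) = 0.047×5.6/1.89×log₁₀(174.3/81.9)
    = 0.13926 × 0.32801 = 0.04568 m

S_c ≈ 45.7 mm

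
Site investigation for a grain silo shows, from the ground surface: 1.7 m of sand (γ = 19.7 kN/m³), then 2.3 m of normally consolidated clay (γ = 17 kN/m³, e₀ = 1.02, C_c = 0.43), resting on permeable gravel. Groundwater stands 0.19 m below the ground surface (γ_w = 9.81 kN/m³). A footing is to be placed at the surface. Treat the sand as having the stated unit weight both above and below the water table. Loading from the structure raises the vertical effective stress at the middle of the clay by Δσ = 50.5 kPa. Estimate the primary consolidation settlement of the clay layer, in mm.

Mid-depth of clay below the ground surface: z = 1.7 + 2.3/2 = 2.85 m.
Total vertical stress at mid-clay: σ_v = 19.7×1.7 + 17×1.15 = 53.04 kPa.
Pore pressure: u = 9.81×(2.85 − 0.19) = 26.095 kPa.
Initial effective stress: σ'_0 = σ_v − u = 53.04 − 26.095 = 26.945 kPa.
Final effective stress: σ'_f = σ'_0 + Δσ = 26.945 + 50.5 = 77.445 kPa.
Normally consolidated clay, so the full stress increment lies on the virgin compression line:
S_c = C_c·H/(1+e₀)·log₁₀(σ'_f/σ'_0) = 0.43×2.3/(1+1.02)×log₁₀(77.445/26.945)
    = 0.4896 × 0.45852 = 0.2245 m

S_c ≈ 224 mm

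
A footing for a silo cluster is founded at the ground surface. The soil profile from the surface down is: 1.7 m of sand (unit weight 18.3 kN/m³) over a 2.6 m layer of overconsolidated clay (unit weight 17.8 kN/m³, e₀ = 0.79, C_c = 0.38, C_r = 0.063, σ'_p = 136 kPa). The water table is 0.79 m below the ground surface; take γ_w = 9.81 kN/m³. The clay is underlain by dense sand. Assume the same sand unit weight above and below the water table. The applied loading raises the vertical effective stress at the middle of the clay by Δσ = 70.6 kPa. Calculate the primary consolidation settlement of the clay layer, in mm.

S_c ≈ 45.8 mm

Mid-depth of clay below the ground surface: z = 1.7 + 2.6/2 = 3 m.
Total vertical stress at mid-clay: σ_v = 18.3×1.7 + 17.8×1.3 = 54.25 kPa.
Pore pressure: u = 9.81×(3 − 0.79) = 21.68 kPa.
Initial effective stress: σ'_0 = σ_v − u = 54.25 − 21.68 = 32.57 kPa.
Final effective stress: σ'_f = 32.57 + 70.6 = 103.17 kPa.
σ'_f = 103.17 ≤ σ'_p = 136 kPa, so the clay remains overconsolidated and only the recompression index applies:
S_c = C_r·H/(1+e₀)·log₁₀(σ'_f/σ'_0) = 0.063×2.6/1.79×log₁₀(103.17/32.57)
    = 0.091507 × 0.50074 = 0.04582 m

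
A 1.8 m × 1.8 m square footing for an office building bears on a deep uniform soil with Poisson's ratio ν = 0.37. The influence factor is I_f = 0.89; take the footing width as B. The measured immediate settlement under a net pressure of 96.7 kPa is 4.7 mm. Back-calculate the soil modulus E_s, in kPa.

S_e = q·B·(1−ν²)/E_s · I_f  ⇒  E_s = q·B·(1−ν²)·I_f / S_e.
E_s = 96.7 × 1.8 × 0.8631 × 0.89 / 0.0047 = 28450 kPa

E_s ≈ 28400 kPa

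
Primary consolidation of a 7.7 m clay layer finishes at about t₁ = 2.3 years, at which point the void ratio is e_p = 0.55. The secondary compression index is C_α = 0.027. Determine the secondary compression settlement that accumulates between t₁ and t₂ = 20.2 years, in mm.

Secondary compression: S_s = C_α·H/(1+e_p)·log₁₀(t₂/t₁)
S_s = 0.027×7.7/(1+0.55)×log₁₀(20.2/2.3)
    = 0.1341 × 0.9436 = 0.1266 m

S_s ≈ 127 mm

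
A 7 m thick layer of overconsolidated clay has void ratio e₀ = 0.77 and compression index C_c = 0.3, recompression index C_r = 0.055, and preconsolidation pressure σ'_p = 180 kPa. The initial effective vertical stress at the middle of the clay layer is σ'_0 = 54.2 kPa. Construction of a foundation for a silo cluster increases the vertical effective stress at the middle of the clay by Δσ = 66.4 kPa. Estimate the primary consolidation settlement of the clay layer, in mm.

S_c ≈ 75.6 mm

Final effective stress: σ'_f = 54.2 + 66.4 = 120.6 kPa.
σ'_f = 120.6 ≤ σ'_p = 180 kPa, so the clay remains overconsolidated and only the recompression index applies:
S_c = C_r·H/(1+e₀)·log₁₀(σ'_f/σ'_0) = 0.055×7/1.77×log₁₀(120.6/54.2)
    = 0.21751 × 0.34735 = 0.07555 m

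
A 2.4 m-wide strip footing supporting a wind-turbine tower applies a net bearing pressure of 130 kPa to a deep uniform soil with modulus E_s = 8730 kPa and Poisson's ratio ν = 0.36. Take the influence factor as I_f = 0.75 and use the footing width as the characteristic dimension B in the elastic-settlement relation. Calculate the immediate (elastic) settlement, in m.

Immediate (elastic) settlement: S_e = q·B·(1−ν²)/E_s · I_f.
S_e = 130 × 2.4 × (1 − 0.36²) / 8730 × 0.75
    = 130 × 2.4 × 0.8704 / 8730 × 0.75
    = 0.02333 m

S_e ≈ 0.0233 m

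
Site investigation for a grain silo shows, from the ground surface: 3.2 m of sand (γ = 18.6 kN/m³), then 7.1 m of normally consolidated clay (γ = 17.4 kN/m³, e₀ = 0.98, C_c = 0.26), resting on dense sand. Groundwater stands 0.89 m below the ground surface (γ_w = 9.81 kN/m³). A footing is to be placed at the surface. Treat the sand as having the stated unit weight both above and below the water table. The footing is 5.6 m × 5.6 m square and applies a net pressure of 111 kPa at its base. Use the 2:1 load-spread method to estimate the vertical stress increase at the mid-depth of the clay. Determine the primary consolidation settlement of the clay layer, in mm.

Mid-depth of clay below the ground surface: z = 3.2 + 7.1/2 = 6.75 m.
Total vertical stress at mid-clay: σ_v = 18.6×3.2 + 17.4×3.55 = 121.29 kPa.
Pore pressure: u = 9.81×(6.75 − 0.89) = 57.487 kPa.
Initial effective stress: σ'_0 = σ_v − u = 121.29 − 57.487 = 63.803 kPa.
Stress increase at mid-clay by the 2:1 spreading method:
Δσ = qBL/((B+z)(L+z)) = 111×5.6×5.6/((5.6+6.75)(5.6+6.75)) = 22.823 kPa
Final effective stress: σ'_f = σ'_0 + Δσ = 63.803 + 22.823 = 86.626 kPa.
Normally consolidated clay, so the full stress increment lies on the virgin compression line:
S_c = C_c·H/(1+e₀)·log₁₀(σ'_f/σ'_0) = 0.26×7.1/(1+0.98)×log₁₀(86.626/63.803)
    = 0.93232 × 0.13281 = 0.1238 m

S_c ≈ 124 mm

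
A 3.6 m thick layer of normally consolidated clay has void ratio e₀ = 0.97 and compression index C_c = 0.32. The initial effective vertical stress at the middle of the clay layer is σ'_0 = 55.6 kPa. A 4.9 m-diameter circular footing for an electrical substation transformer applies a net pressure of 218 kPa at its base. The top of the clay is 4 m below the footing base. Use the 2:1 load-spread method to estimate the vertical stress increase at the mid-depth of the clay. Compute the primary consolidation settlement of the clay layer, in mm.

Mid-depth of clay below the footing base: z = 4 + 3.6/2 = 5.8 m.
Stress increase at mid-clay by the 2:1 spreading method:
Δσ ≈ qD²/(D+z)² = 218×4.9²/(4.9+5.8)² = 45.717 kPa
Final effective stress: σ'_f = σ'_0 + Δσ = 55.6 + 45.717 = 101.32 kPa.
Normally consolidated clay, so the full stress increment lies on the virgin compression line:
S_c = C_c·H/(1+e₀)·log₁₀(σ'_f/σ'_0) = 0.32×3.6/(1+0.97)×log₁₀(101.32/55.6)
    = 0.58477 × 0.26062 = 0.1524 m

S_c ≈ 152 mm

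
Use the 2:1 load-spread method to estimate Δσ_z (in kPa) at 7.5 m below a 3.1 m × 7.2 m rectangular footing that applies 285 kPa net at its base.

By the 2:1 method the load spreads at 1 horizontal : 2 vertical, so at depth z the loaded area has grown by z in each plan dimension:
Δσ = qBL/((B+z)(L+z)) = 285×3.1×7.2/((3.1+7.5)(7.2+7.5)) = 40.824 kPa

Δσ_z ≈ 40.8 kPa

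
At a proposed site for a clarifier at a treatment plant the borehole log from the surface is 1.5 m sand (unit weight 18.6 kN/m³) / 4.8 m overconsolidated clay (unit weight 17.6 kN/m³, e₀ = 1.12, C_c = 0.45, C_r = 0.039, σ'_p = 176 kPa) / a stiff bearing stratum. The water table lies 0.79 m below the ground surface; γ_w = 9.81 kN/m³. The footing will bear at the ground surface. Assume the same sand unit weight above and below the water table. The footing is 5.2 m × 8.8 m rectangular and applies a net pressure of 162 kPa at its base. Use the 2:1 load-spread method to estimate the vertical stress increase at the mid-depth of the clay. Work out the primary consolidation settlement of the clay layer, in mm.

Mid-depth of clay below the ground surface: z = 1.5 + 4.8/2 = 3.9 m.
Total vertical stress at mid-clay: σ_v = 18.6×1.5 + 17.6×2.4 = 70.14 kPa.
Pore pressure: u = 9.81×(3.9 − 0.79) = 30.509 kPa.
Initial effective stress: σ'_0 = σ_v − u = 70.14 − 30.509 = 39.631 kPa.
Stress increase at mid-clay by the 2:1 spreading method:
Δσ = qBL/((B+z)(L+z)) = 162×5.2×8.8/((5.2+3.9)(8.8+3.9)) = 64.144 kPa
Final effective stress: σ'_f = 39.631 + 64.144 = 103.78 kPa.
σ'_f = 103.78 ≤ σ'_p = 176 kPa, so the clay remains overconsolidated and only the recompression index applies:
S_c = C_r·H/(1+e₀)·log₁₀(σ'_f/σ'_0) = 0.039×4.8/2.12×log₁₀(103.78/39.631)
    = 0.088304 × 0.41808 = 0.03692 m

S_c ≈ 36.9 mm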